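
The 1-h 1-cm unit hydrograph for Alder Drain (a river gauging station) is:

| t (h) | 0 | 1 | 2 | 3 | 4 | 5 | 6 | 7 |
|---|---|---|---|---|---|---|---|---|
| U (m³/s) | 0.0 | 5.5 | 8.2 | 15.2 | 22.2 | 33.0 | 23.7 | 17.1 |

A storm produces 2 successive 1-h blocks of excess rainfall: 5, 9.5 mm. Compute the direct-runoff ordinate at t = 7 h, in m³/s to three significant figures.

Q ≈ 31.1 m³/s

By discrete convolution, Q_j = Σ (P_i / 10 mm) · U_{j−i}.
At t = 7 h (j=7): Q = (5/10)·17.1 + (9.5/10)·23.7 = 31.1 m³/s.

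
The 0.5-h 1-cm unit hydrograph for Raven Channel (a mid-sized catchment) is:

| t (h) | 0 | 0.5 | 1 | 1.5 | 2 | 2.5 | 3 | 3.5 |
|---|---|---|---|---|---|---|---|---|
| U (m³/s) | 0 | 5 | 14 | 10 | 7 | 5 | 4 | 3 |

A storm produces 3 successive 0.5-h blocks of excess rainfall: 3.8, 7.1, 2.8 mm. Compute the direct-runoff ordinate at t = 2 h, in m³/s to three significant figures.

By discrete convolution, Q_j = Σ (P_i / 10 mm) · U_{j−i}.
At t = 2 h (j=4): Q = (3.8/10)·7 + (7.1/10)·10 + (2.8/10)·14 = 13.7 m³/s.

Q ≈ 13.7 m³/s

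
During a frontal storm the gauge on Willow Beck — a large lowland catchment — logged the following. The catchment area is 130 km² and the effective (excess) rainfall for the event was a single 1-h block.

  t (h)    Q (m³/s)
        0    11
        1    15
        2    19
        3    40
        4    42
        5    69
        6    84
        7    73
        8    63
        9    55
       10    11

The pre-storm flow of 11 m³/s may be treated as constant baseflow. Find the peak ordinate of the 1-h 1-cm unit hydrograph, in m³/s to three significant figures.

U_p ≈ 73.0 m³/s

Direct runoff: 0.0, 4.0, 8.0, 29.0, 31.0, 58.0, 73.0, 62.0, 52.0, 44.0, 0.0 m³/s; ΣQ_DR = 361.0 m³/s, peak = 73.0 m³/s.
Runoff depth d = ΣQ_DR·Δt / A = 361.0 × 3600 / (130 km²) = 9.997 mm.
The 1-cm UH is the DRH scaled by (10 mm)/d, so U_p = 73.0 × 10/9.997 = 73.0 m³/s.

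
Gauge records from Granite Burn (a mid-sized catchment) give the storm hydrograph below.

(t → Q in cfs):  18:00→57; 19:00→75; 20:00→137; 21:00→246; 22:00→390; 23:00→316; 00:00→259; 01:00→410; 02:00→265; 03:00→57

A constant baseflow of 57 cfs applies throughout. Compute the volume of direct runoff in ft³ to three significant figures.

Direct-runoff ordinates (Q − Q_b): 0.0, 18.0, 80.0, 189.0, 333.0, 259.0, 202.0, 353.0, 208.0, 0.0 cfs.
ΣQ_DR = 1642 cfs.
With Δt = 1 h = 3600 s, V = ΣQ_DR · Δt = 1642 × 3600 = 5.91 × 10^6 ft³.

V ≈ 5.91 × 10^6 ft³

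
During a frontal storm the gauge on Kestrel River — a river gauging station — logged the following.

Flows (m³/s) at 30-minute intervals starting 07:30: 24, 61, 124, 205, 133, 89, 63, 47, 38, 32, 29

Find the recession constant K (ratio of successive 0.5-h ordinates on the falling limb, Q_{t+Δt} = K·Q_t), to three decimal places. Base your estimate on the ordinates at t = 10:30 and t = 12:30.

K ≈ 0.824

Using the recession-limb readings at t = 10:30 and t = 12:30: Q falls from 63 to 29 m³/s over 4 intervals.
K = (Q₂/Q₁)^(1/4) = (29/63)^(1/4) = 0.824.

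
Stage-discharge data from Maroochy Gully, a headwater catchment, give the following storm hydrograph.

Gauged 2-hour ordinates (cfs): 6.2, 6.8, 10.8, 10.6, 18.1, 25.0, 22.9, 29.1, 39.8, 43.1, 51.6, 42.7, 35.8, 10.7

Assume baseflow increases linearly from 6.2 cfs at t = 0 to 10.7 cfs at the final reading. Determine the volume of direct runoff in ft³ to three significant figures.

V ≈ 1.69 × 10^6 ft³

Direct-runoff ordinates (Q − Q_b): 0.00, 0.25, 3.91, 3.36, 10.52, 17.07, 14.62, 20.48, 30.83, 33.78, 41.94, 32.69, 25.45, 0.00 cfs.
ΣQ_DR = 234.9 cfs.
With Δt = 2 h = 7200 s, V = ΣQ_DR · Δt = 234.9 × 7200 = 1.69 × 10^6 ft³.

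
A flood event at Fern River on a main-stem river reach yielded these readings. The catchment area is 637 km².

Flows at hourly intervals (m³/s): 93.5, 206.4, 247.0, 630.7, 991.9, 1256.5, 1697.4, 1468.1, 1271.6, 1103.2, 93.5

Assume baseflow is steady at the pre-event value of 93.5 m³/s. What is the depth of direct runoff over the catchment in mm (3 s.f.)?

Direct runoff: 0.0, 112.9, 153.5, 537.2, 898.4, 1163.0, 1603.9, 1374.6, 1178.1, 1009.7, 0.0 m³/s; ΣQ_DR = 8031 m³/s.
V = ΣQ_DR · Δt = 8031 × 3600 s = 2.891 × 10^7 m³.
Over A = 637 km², depth = V / A = 45.4 mm.

d ≈ 45.4 mm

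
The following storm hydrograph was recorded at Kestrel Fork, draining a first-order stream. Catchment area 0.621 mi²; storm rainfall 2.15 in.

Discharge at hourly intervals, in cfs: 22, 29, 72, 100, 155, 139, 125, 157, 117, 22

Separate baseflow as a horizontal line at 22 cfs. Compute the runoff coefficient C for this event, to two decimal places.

C ≈ 0.83

ΣQ_DR = 718.0 cfs; V = ΣQ_DR·Δt = 2.585 × 10^6 ft³.
Runoff depth d = V / A = 1.792 in.
C = d / P = 1.792 / 2.15 = 0.83.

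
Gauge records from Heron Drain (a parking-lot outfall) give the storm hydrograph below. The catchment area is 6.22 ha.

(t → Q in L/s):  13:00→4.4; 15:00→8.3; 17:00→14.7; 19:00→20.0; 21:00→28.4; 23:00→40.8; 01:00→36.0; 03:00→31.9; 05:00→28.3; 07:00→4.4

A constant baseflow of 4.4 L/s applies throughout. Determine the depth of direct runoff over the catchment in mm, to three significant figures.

d ≈ 20.0 mm

Direct runoff: 0.0, 3.9, 10.3, 15.6, 24.0, 36.4, 31.6, 27.5, 23.9, 0.0 L/s; ΣQ_DR = 173.2 L/s.
V = ΣQ_DR · Δt = 173.2 × 7200 s = 1.247 × 10^6 L.
Over A = 6.22 ha, depth = V / A = 20.0 mm.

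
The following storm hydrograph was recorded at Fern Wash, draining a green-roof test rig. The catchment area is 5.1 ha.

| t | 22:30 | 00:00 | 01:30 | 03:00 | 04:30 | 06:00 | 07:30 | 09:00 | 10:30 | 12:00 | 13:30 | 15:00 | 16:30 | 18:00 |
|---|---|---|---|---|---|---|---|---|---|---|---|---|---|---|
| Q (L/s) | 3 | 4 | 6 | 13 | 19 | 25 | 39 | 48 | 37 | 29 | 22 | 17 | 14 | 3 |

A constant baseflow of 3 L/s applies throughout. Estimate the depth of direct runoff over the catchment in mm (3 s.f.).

Direct runoff: 0.0, 1.0, 3.0, 10.0, 16.0, 22.0, 36.0, 45.0, 34.0, 26.0, 19.0, 14.0, 11.0, 0.0 L/s; ΣQ_DR = 237.0 L/s.
V = ΣQ_DR · Δt = 237.0 × 5400 s = 1.280 × 10^6 L.
Over A = 5.1 ha, depth = V / A = 25.1 mm.

d ≈ 25.1 mm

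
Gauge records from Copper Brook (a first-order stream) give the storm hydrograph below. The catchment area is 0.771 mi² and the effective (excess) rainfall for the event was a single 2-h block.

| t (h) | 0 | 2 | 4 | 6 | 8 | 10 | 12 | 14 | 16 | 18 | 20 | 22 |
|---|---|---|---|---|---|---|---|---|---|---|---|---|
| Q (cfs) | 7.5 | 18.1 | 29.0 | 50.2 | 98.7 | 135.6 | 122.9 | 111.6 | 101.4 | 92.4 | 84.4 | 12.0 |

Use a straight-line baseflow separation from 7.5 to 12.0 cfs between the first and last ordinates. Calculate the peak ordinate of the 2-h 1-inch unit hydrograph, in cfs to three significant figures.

Direct runoff: 0.00, 10.19, 20.68, 41.47, 89.56, 126.05, 112.95, 101.24, 90.63, 81.22, 72.81, 0.00 cfs; ΣQ_DR = 746.8 cfs, peak = 126.05 cfs.
Runoff depth d = ΣQ_DR·Δt / A = 746.8 × 7200 / (0.771 mi²) = 3.002 in.
The 1-inch UH is the DRH scaled by (1 in)/d, so U_p = 126.05 × 1/3.002 = 42.0 cfs.

U_p ≈ 42.0 cfs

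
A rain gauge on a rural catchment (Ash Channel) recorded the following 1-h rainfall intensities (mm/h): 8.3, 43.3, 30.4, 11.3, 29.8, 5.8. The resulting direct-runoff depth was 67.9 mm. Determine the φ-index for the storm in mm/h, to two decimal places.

Only the 3 blocks with intensity above φ contribute runoff: 43.3, 30.4, 29.8 mm/h.
Σ(I−φ)·Δt = d  ⇒  (43.3+30.4+29.8 − 3φ)·1 = 67.9
φ = (103.5 − 67.9/1) / 3 = 11.87 mm/h.

φ ≈ 11.87 mm/h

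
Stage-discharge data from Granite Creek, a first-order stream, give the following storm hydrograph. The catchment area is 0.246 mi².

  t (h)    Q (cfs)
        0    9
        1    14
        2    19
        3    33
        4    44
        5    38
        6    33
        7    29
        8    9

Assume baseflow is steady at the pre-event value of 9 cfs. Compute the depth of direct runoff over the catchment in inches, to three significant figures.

d ≈ 0.926 in

Direct runoff: 0.0, 5.0, 10.0, 24.0, 35.0, 29.0, 24.0, 20.0, 0.0 cfs; ΣQ_DR = 147.0 cfs.
V = ΣQ_DR · Δt = 147.0 × 3600 s = 5.292 × 10^5 ft³.
Over A = 0.246 mi², depth = V / A = 0.926 in.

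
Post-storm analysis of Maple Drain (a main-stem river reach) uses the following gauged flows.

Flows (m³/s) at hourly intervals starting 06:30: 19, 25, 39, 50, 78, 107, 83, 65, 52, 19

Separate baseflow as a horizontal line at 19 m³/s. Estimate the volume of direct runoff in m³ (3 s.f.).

Direct-runoff ordinates (Q − Q_b): 0.0, 6.0, 20.0, 31.0, 59.0, 88.0, 64.0, 46.0, 33.0, 0.0 m³/s.
ΣQ_DR = 347.0 m³/s.
With Δt = 1 h = 3600 s, V = ΣQ_DR · Δt = 347.0 × 3600 = 1.25 × 10^6 m³.

V ≈ 1.25 × 10^6 m³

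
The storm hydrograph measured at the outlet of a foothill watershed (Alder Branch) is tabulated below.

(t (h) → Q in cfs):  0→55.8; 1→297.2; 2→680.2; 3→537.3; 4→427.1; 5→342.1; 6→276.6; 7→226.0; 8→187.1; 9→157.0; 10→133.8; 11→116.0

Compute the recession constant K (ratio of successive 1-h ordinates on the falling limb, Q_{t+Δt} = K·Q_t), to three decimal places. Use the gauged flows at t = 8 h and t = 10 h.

Using the recession-limb readings at t = 8 h and t = 10 h: Q falls from 187.1 to 133.8 cfs over 2 intervals.
K = (Q₂/Q₁)^(1/2) = (133.8/187.1)^(1/2) = 0.846.

K ≈ 0.846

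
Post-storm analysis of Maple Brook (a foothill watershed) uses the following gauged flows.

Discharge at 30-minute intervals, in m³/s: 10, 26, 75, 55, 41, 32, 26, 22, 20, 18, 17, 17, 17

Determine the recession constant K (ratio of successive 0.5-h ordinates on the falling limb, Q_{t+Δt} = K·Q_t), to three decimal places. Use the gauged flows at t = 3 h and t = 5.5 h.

K ≈ 0.919

Using the recession-limb readings at t = 3 h and t = 5.5 h: Q falls from 26 to 17 m³/s over 5 intervals.
K = (Q₂/Q₁)^(1/5) = (17/26)^(1/5) = 0.919.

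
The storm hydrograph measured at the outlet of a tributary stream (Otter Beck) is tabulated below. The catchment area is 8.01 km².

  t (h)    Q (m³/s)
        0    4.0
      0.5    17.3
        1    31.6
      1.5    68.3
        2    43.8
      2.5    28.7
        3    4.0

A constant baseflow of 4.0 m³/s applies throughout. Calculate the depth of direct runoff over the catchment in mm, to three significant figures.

d ≈ 38.1 mm

Direct runoff: 0.0, 13.3, 27.6, 64.3, 39.8, 24.7, 0.0 m³/s; ΣQ_DR = 169.7 m³/s.
V = ΣQ_DR · Δt = 169.7 × 1800 s = 3.055 × 10^5 m³.
Over A = 8.01 km², depth = V / A = 38.1 mm.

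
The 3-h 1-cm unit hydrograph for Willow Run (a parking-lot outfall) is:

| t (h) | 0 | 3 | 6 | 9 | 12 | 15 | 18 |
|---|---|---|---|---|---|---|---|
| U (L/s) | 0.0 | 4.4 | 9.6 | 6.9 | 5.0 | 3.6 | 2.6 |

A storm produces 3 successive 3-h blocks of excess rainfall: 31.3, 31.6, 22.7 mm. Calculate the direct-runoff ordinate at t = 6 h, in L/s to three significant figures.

Q ≈ 44.0 L/s

By discrete convolution, Q_j = Σ (P_i / 10 mm) · U_{j−i}.
At t = 6 h (j=2): Q = (31.3/10)·9.6 + (31.6/10)·4.4 + (22.7/10)·0.0 = 44.0 L/s.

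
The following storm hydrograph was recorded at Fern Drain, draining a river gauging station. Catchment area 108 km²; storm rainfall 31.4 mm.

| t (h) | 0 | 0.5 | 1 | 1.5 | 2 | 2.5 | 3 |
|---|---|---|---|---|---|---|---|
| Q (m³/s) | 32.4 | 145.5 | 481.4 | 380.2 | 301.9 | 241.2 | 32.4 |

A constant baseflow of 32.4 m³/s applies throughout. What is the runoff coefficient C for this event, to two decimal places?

C ≈ 0.74

ΣQ_DR = 1388 m³/s; V = ΣQ_DR·Δt = 2.499 × 10^6 m³.
Runoff depth d = V / A = 23.14 mm.
C = d / P = 23.14 / 31.4 = 0.74.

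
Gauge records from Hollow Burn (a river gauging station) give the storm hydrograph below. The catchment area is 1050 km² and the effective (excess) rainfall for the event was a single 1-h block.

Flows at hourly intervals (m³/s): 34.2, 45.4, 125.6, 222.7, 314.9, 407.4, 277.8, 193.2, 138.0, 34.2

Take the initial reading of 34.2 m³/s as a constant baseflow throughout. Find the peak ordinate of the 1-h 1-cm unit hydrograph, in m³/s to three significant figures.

Direct runoff: 0.0, 11.2, 91.4, 188.5, 280.7, 373.2, 243.6, 159.0, 103.8, 0.0 m³/s; ΣQ_DR = 1451 m³/s, peak = 373.2 m³/s.
Runoff depth d = ΣQ_DR·Δt / A = 1451 × 3600 / (1050 km²) = 4.976 mm.
The 1-cm UH is the DRH scaled by (10 mm)/d, so U_p = 373.2 × 10/4.976 = 750 m³/s.

U_p ≈ 750 m³/s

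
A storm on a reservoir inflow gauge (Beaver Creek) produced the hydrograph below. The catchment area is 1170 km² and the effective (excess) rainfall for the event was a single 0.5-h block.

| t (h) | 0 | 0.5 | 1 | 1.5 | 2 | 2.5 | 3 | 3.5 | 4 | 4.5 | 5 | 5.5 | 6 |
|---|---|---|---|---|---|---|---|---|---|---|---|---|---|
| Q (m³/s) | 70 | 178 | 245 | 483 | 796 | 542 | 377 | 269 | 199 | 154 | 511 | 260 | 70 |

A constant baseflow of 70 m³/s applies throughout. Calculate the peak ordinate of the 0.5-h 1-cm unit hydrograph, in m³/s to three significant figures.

U_p ≈ 1450 m³/s

Direct runoff: 0.0, 108.0, 175.0, 413.0, 726.0, 472.0, 307.0, 199.0, 129.0, 84.0, 441.0, 190.0, 0.0 m³/s; ΣQ_DR = 3244 m³/s, peak = 726.0 m³/s.
Runoff depth d = ΣQ_DR·Δt / A = 3244 × 1800 / (1170 km²) = 4.991 mm.
The 1-cm UH is the DRH scaled by (10 mm)/d, so U_p = 726.0 × 10/4.991 = 1450 m³/s.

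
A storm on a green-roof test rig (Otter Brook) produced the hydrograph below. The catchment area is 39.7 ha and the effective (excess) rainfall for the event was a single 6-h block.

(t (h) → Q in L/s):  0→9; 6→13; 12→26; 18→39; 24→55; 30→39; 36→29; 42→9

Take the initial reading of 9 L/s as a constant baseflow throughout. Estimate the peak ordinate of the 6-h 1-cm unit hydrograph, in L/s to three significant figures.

U_p ≈ 57.5 L/s

Direct runoff: 0.0, 4.0, 17.0, 30.0, 46.0, 30.0, 20.0, 0.0 L/s; ΣQ_DR = 147.0 L/s, peak = 46.0 L/s.
Runoff depth d = ΣQ_DR·Δt / A = 147.0 × 21600 / (39.7 ha) = 7.998 mm.
The 1-cm UH is the DRH scaled by (10 mm)/d, so U_p = 46.0 × 10/7.998 = 57.5 L/s.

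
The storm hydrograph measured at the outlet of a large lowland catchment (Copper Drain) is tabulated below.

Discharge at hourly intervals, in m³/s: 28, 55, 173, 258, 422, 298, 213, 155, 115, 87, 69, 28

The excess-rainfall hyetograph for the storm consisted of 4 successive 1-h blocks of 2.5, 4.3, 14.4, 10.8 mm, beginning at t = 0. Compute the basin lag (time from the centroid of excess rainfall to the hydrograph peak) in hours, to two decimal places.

t_L ≈ 1.45 h

Centroid of excess rainfall: t_c = Σ P_i·t̄_i / ΣP_i = 2.5469 h (block centres at 0.5, 1.5, 2.5, 3.5 h).
Hydrograph peak occurs at t = 4 h, so basin lag t_L = 4 − 2.5469 = 1.45 h.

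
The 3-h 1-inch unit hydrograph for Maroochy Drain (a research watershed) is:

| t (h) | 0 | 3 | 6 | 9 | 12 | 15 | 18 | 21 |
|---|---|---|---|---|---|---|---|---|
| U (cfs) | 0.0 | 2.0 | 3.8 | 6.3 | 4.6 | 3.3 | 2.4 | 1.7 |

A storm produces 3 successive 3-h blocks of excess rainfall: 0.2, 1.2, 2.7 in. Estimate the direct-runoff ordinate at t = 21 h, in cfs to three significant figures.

By discrete convolution, Q_j = Σ (P_i / 1 in) · U_{j−i}.
At t = 21 h (j=7): Q = (0.2/1)·1.7 + (1.2/1)·2.4 + (2.7/1)·3.3 = 12.1 cfs.

Q ≈ 12.1 cfs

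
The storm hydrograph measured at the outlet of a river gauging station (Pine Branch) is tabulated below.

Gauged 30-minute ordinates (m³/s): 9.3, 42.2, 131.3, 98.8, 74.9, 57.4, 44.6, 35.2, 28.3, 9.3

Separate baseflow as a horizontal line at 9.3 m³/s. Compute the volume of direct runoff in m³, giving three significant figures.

Direct-runoff ordinates (Q − Q_b): 0.0, 32.9, 122.0, 89.5, 65.6, 48.1, 35.3, 25.9, 19.0, 0.0 m³/s.
ΣQ_DR = 438.3 m³/s.
With Δt = 0.5 h = 1800 s, V = ΣQ_DR · Δt = 438.3 × 1800 = 7.89 × 10^5 m³.

V ≈ 7.89 × 10^5 m³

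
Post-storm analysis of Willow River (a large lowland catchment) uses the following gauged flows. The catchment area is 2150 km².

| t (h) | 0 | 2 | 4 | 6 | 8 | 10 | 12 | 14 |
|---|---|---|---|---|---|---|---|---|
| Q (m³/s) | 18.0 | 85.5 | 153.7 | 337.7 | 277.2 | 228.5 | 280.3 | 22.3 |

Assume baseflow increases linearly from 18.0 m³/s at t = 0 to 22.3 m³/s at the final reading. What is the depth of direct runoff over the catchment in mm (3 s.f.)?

Direct runoff: 0.00, 66.89, 134.47, 317.86, 256.74, 207.43, 258.61, 0.00 m³/s; ΣQ_DR = 1242 m³/s.
V = ΣQ_DR · Δt = 1242 × 7200 s = 8.942 × 10^6 m³.
Over A = 2150 km², depth = V / A = 4.16 mm.

d ≈ 4.16 mm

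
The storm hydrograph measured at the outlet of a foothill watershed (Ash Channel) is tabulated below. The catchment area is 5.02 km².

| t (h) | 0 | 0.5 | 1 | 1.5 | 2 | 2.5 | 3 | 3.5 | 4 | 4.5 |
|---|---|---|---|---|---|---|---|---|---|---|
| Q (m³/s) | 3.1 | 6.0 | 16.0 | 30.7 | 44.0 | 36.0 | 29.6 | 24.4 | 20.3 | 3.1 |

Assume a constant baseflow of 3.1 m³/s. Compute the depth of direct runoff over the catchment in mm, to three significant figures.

Direct runoff: 0.0, 2.9, 12.9, 27.6, 40.9, 32.9, 26.5, 21.3, 17.2, 0.0 m³/s; ΣQ_DR = 182.2 m³/s.
V = ΣQ_DR · Δt = 182.2 × 1800 s = 3.280 × 10^5 m³.
Over A = 5.02 km², depth = V / A = 65.3 mm.

d ≈ 65.3 mm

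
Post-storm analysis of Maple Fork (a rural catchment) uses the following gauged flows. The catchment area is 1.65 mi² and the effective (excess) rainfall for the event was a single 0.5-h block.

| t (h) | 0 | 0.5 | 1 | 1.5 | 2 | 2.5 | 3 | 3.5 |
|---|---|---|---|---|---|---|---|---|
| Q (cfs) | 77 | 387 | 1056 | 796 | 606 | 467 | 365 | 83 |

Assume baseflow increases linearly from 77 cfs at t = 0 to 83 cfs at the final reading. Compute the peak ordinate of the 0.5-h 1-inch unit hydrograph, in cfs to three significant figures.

U_p ≈ 651 cfs

Direct runoff: 0.00, 309.14, 977.29, 716.43, 525.57, 385.71, 282.86, 0.00 cfs; ΣQ_DR = 3197 cfs, peak = 977.29 cfs.
Runoff depth d = ΣQ_DR·Δt / A = 3197 × 1800 / (1.65 mi²) = 1.501 in.
The 1-inch UH is the DRH scaled by (1 in)/d, so U_p = 977.29 × 1/1.501 = 651 cfs.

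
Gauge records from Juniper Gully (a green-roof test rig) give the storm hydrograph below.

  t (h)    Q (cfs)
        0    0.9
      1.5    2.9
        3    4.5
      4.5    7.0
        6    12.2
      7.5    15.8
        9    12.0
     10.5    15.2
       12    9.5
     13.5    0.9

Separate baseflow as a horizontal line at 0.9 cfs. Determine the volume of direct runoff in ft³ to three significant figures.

Direct-runoff ordinates (Q − Q_b): 0.0, 2.0, 3.6, 6.1, 11.3, 14.9, 11.1, 14.3, 8.6, 0.0 cfs.
ΣQ_DR = 71.90 cfs.
With Δt = 1.5 h = 5400 s, V = ΣQ_DR · Δt = 71.90 × 5400 = 3.88 × 10^5 ft³.

V ≈ 3.88 × 10^5 ft³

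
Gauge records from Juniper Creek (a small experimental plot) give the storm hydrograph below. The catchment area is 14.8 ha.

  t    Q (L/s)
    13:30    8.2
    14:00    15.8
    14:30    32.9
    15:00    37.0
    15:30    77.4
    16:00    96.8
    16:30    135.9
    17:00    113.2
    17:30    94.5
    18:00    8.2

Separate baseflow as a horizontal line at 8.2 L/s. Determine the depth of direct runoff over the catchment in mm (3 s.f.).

d ≈ 6.54 mm

Direct runoff: 0.0, 7.6, 24.7, 28.8, 69.2, 88.6, 127.7, 105.0, 86.3, 0.0 L/s; ΣQ_DR = 537.9 L/s.
V = ΣQ_DR · Δt = 537.9 × 1800 s = 9.682 × 10^5 L.
Over A = 14.8 ha, depth = V / A = 6.54 mm.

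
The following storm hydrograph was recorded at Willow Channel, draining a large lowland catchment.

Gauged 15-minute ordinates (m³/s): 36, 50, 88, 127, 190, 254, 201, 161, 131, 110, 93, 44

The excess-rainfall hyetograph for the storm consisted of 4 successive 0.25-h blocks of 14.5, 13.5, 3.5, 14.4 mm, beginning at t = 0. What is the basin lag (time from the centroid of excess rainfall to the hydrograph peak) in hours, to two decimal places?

t_L ≈ 0.78 h

Centroid of excess rainfall: t_c = Σ P_i·t̄_i / ΣP_i = 0.4719 h (block centres at 0.125, 0.375, 0.625, 0.875 h).
Hydrograph peak occurs at t = 1.25 h, so basin lag t_L = 1.25 − 0.4719 = 0.78 h.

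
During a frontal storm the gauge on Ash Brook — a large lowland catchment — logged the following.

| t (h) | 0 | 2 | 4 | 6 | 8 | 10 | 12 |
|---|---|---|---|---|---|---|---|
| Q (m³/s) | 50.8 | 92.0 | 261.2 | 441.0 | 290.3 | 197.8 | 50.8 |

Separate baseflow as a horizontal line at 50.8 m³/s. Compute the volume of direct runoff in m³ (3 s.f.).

V ≈ 7.40 × 10^6 m³

Direct-runoff ordinates (Q − Q_b): 0.0, 41.2, 210.4, 390.2, 239.5, 147.0, 0.0 m³/s.
ΣQ_DR = 1028 m³/s.
With Δt = 2 h = 7200 s, V = ΣQ_DR · Δt = 1028 × 7200 = 7.40 × 10^6 m³.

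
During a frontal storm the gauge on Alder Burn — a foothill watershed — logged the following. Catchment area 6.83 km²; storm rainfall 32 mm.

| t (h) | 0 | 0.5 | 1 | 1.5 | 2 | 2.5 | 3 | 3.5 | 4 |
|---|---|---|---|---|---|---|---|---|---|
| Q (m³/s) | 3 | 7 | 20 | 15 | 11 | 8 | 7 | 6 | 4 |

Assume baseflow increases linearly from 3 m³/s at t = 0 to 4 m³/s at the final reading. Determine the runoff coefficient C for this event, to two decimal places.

C ≈ 0.41

ΣQ_DR = 49.50 m³/s; V = ΣQ_DR·Δt = 89100 m³.
Runoff depth d = V / A = 13.05 mm.
C = d / P = 13.05 / 32 = 0.41.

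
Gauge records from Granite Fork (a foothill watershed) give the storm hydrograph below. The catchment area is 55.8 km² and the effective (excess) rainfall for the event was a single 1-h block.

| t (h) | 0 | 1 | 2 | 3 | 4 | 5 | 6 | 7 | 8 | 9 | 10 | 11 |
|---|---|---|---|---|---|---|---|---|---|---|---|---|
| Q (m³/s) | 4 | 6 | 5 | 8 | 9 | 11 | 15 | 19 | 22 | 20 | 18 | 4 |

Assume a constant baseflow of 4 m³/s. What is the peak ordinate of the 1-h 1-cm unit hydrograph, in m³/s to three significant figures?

U_p ≈ 30.0 m³/s

Direct runoff: 0.0, 2.0, 1.0, 4.0, 5.0, 7.0, 11.0, 15.0, 18.0, 16.0, 14.0, 0.0 m³/s; ΣQ_DR = 93.00 m³/s, peak = 18.0 m³/s.
Runoff depth d = ΣQ_DR·Δt / A = 93.00 × 3600 / (55.8 km²) = 6.000 mm.
The 1-cm UH is the DRH scaled by (10 mm)/d, so U_p = 18.0 × 10/6.000 = 30.0 m³/s.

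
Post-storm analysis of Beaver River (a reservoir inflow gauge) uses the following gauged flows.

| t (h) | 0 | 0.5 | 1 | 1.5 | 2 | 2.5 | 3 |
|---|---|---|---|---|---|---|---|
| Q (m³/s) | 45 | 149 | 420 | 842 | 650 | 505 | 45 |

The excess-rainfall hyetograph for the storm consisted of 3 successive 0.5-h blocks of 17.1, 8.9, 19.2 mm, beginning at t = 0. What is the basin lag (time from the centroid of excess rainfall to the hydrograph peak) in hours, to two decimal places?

Centroid of excess rainfall: t_c = Σ P_i·t̄_i / ΣP_i = 0.7732 h (block centres at 0.25, 0.75, 1.25 h).
Hydrograph peak occurs at t = 1.5 h, so basin lag t_L = 1.5 − 0.7732 = 0.73 h.

t_L ≈ 0.73 h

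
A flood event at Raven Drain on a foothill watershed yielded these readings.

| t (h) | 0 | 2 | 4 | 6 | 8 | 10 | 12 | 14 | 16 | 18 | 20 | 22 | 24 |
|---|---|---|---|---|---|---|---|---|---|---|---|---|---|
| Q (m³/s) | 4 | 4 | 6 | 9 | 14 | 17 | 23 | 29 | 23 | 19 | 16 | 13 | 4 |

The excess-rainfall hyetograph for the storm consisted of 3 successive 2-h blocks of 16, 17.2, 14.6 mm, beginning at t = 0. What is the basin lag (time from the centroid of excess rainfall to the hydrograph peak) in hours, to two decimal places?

t_L ≈ 11.06 h

Centroid of excess rainfall: t_c = Σ P_i·t̄_i / ΣP_i = 2.9414 h (block centres at 1, 3, 5 h).
Hydrograph peak occurs at t = 14 h, so basin lag t_L = 14 − 2.9414 = 11.06 h.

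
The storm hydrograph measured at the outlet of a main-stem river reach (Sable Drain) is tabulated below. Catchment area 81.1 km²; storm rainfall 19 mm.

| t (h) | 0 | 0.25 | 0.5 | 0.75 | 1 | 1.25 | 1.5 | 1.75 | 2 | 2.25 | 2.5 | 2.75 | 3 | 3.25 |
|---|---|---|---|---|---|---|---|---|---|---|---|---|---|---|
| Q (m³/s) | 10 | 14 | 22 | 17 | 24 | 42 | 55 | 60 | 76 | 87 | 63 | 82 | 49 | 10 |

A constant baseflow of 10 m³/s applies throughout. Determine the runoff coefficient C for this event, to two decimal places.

ΣQ_DR = 471.0 m³/s; V = ΣQ_DR·Δt = 4.239 × 10^5 m³.
Runoff depth d = V / A = 5.227 mm.
C = d / P = 5.227 / 19 = 0.28.

C ≈ 0.28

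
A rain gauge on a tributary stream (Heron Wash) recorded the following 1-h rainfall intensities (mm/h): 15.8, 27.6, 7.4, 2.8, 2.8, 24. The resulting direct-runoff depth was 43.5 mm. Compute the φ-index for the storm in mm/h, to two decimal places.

Only the 3 blocks with intensity above φ contribute runoff: 15.8, 27.6, 24 mm/h.
Σ(I−φ)·Δt = d  ⇒  (15.8+27.6+24 − 3φ)·1 = 43.5
φ = (67.40 − 43.5/1) / 3 = 7.97 mm/h.

φ ≈ 7.97 mm/h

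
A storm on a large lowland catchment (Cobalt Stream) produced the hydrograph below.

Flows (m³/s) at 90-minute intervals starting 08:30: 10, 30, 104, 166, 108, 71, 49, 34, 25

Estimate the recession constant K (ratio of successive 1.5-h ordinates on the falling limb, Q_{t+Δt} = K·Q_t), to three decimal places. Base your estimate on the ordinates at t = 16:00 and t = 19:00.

K ≈ 0.692

Using the recession-limb readings at t = 16:00 and t = 19:00: Q falls from 71 to 34 m³/s over 2 intervals.
K = (Q₂/Q₁)^(1/2) = (34/71)^(1/2) = 0.692.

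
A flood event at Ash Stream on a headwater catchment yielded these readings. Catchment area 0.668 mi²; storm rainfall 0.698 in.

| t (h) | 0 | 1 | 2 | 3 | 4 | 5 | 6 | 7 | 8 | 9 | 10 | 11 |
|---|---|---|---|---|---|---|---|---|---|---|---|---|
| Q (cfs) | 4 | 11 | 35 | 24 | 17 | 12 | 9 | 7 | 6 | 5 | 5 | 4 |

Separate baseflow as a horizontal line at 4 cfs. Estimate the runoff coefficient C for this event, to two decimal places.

C ≈ 0.30

ΣQ_DR = 91.00 cfs; V = ΣQ_DR·Δt = 3.276 × 10^5 ft³.
Runoff depth d = V / A = 0.2111 in.
C = d / P = 0.2111 / 0.698 = 0.30.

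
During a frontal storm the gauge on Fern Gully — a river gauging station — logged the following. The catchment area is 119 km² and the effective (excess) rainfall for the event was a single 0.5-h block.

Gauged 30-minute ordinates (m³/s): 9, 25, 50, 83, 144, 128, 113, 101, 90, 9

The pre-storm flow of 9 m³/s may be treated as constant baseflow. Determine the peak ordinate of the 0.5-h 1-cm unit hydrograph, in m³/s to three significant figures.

Direct runoff: 0.0, 16.0, 41.0, 74.0, 135.0, 119.0, 104.0, 92.0, 81.0, 0.0 m³/s; ΣQ_DR = 662.0 m³/s, peak = 135.0 m³/s.
Runoff depth d = ΣQ_DR·Δt / A = 662.0 × 1800 / (119 km²) = 10.01 mm.
The 1-cm UH is the DRH scaled by (10 mm)/d, so U_p = 135.0 × 10/10.01 = 135 m³/s.

U_p ≈ 135 m³/s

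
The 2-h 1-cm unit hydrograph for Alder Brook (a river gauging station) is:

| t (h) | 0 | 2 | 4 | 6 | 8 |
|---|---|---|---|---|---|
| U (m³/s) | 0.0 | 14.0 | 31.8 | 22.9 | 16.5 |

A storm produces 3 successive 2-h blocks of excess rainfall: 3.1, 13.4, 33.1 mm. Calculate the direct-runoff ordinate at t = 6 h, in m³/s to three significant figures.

Q ≈ 96.1 m³/s

By discrete convolution, Q_j = Σ (P_i / 10 mm) · U_{j−i}.
At t = 6 h (j=3): Q = (3.1/10)·22.9 + (13.4/10)·31.8 + (33.1/10)·14.0 = 96.1 m³/s.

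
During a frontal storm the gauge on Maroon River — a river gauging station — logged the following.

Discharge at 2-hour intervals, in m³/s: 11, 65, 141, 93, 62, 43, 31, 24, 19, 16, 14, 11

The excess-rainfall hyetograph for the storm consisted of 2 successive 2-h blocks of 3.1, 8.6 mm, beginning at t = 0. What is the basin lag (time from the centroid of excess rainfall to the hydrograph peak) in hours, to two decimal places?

t_L ≈ 1.53 h

Centroid of excess rainfall: t_c = Σ P_i·t̄_i / ΣP_i = 2.4701 h (block centres at 1, 3 h).
Hydrograph peak occurs at t = 4 h, so basin lag t_L = 4 − 2.4701 = 1.53 h.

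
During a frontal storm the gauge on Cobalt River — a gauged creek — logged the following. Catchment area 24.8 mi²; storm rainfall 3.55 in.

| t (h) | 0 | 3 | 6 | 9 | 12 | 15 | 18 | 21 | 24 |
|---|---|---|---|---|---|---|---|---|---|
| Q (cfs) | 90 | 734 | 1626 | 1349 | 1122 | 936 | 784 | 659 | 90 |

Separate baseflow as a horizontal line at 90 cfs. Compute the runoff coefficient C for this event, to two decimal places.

ΣQ_DR = 6580 cfs; V = ΣQ_DR·Δt = 7.106 × 10^7 ft³.
Runoff depth d = V / A = 1.233 in.
C = d / P = 1.233 / 3.55 = 0.35.

C ≈ 0.35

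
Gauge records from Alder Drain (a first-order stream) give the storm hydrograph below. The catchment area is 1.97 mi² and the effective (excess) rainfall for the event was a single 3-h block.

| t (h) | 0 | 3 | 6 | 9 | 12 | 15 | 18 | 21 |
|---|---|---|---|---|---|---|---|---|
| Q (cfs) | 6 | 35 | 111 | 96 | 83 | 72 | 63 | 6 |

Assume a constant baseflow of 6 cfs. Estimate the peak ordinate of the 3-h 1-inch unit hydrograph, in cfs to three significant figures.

U_p ≈ 105 cfs

Direct runoff: 0.0, 29.0, 105.0, 90.0, 77.0, 66.0, 57.0, 0.0 cfs; ΣQ_DR = 424.0 cfs, peak = 105.0 cfs.
Runoff depth d = ΣQ_DR·Δt / A = 424.0 × 10800 / (1.97 mi²) = 1.001 in.
The 1-inch UH is the DRH scaled by (1 in)/d, so U_p = 105.0 × 1/1.001 = 105 cfs.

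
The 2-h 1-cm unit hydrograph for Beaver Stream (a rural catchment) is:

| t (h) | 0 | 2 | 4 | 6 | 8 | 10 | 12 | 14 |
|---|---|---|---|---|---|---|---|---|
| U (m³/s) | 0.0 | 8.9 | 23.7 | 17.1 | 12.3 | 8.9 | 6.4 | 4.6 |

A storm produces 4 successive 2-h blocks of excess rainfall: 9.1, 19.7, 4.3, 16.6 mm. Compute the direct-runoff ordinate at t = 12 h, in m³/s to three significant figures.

Q ≈ 57.0 m³/s

By discrete convolution, Q_j = Σ (P_i / 10 mm) · U_{j−i}.
At t = 12 h (j=6): Q = (9.1/10)·6.4 + (19.7/10)·8.9 + (4.3/10)·12.3 + (16.6/10)·17.1 = 57.0 m³/s.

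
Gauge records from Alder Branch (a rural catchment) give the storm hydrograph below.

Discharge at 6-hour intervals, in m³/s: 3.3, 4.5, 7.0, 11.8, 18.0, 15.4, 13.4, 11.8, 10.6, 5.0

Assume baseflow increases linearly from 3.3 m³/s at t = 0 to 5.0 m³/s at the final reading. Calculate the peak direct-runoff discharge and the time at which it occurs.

Subtracting baseflow gives direct-runoff ordinates: 0.00, 1.01, 3.32, 7.93, 13.94, 11.16, 8.97, 7.18, 5.79, 0.00 m³/s.
The maximum is 13.94 m³/s, occurring at the reading for t = 24 h.

Q_p = 13.94 m³/s at t = 24 h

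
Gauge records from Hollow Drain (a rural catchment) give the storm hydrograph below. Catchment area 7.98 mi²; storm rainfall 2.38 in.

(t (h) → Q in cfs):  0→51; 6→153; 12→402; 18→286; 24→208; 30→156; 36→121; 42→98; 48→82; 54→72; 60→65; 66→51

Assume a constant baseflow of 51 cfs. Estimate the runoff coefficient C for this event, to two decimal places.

ΣQ_DR = 1133 cfs; V = ΣQ_DR·Δt = 2.447 × 10^7 ft³.
Runoff depth d = V / A = 1.320 in.
C = d / P = 1.320 / 2.38 = 0.55.

C ≈ 0.55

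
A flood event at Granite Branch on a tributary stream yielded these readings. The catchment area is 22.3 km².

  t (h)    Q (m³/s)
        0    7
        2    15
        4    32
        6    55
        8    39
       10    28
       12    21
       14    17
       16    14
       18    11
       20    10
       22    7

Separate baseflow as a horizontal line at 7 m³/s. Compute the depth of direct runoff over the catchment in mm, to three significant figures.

Direct runoff: 0.0, 8.0, 25.0, 48.0, 32.0, 21.0, 14.0, 10.0, 7.0, 4.0, 3.0, 0.0 m³/s; ΣQ_DR = 172.0 m³/s.
V = ΣQ_DR · Δt = 172.0 × 7200 s = 1.238 × 10^6 m³.
Over A = 22.3 km², depth = V / A = 55.5 mm.

d ≈ 55.5 mm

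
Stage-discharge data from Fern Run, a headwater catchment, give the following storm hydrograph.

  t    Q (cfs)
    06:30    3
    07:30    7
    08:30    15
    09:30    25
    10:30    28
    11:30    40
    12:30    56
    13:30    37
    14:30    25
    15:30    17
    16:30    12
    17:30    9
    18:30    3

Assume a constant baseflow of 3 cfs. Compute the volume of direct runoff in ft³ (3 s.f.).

V ≈ 8.57 × 10^5 ft³

Direct-runoff ordinates (Q − Q_b): 0.0, 4.0, 12.0, 22.0, 25.0, 37.0, 53.0, 34.0, 22.0, 14.0, 9.0, 6.0, 0.0 cfs.
ΣQ_DR = 238.0 cfs.
With Δt = 1 h = 3600 s, V = ΣQ_DR · Δt = 238.0 × 3600 = 8.57 × 10^5 ft³.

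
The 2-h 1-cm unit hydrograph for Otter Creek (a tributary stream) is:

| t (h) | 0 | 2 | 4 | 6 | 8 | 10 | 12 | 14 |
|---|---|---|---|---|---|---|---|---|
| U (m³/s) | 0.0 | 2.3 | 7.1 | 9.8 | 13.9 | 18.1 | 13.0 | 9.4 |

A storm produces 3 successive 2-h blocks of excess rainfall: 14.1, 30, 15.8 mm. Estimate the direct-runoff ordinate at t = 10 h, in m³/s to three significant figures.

By discrete convolution, Q_j = Σ (P_i / 10 mm) · U_{j−i}.
At t = 10 h (j=5): Q = (14.1/10)·18.1 + (30/10)·13.9 + (15.8/10)·9.8 = 82.7 m³/s.

Q ≈ 82.7 m³/s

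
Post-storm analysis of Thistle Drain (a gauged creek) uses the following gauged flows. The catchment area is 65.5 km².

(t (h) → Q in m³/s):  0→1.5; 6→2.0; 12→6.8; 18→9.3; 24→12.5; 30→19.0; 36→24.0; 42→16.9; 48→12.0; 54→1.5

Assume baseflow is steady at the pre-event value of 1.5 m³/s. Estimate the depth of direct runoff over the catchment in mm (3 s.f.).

Direct runoff: 0.0, 0.5, 5.3, 7.8, 11.0, 17.5, 22.5, 15.4, 10.5, 0.0 m³/s; ΣQ_DR = 90.50 m³/s.
V = ΣQ_DR · Δt = 90.50 × 21600 s = 1.955 × 10^6 m³.
Over A = 65.5 km², depth = V / A = 29.8 mm.

d ≈ 29.8 mm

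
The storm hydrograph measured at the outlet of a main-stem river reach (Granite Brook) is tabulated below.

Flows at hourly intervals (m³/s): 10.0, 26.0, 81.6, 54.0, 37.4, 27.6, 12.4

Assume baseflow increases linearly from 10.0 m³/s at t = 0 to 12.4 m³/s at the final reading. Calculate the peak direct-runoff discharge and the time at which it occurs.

Subtracting baseflow gives direct-runoff ordinates: 0.00, 15.60, 70.80, 42.80, 25.80, 15.60, 0.00 m³/s.
The maximum is 70.80 m³/s, occurring at the reading for t = 2 h.

Q_p = 70.80 m³/s at t = 2 h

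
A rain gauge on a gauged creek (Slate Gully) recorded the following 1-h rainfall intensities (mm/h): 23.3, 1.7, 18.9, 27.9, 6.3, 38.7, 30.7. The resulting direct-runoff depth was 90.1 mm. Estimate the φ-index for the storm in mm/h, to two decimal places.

φ ≈ 9.88 mm/h

Only the 5 blocks with intensity above φ contribute runoff: 23.3, 18.9, 27.9, 38.7, 30.7 mm/h.
Σ(I−φ)·Δt = d  ⇒  (23.3+18.9+27.9+38.7+30.7 − 5φ)·1 = 90.1
φ = (139.5 − 90.1/1) / 5 = 9.88 mm/h.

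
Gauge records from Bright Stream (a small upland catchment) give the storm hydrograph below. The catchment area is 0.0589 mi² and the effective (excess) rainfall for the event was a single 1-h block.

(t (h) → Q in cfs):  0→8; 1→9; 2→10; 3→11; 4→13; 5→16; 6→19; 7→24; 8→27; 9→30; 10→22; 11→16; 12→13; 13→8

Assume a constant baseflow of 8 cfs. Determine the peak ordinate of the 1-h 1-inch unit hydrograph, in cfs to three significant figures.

Direct runoff: 0.0, 1.0, 2.0, 3.0, 5.0, 8.0, 11.0, 16.0, 19.0, 22.0, 14.0, 8.0, 5.0, 0.0 cfs; ΣQ_DR = 114.0 cfs, peak = 22.0 cfs.
Runoff depth d = ΣQ_DR·Δt / A = 114.0 × 3600 / (0.0589 mi²) = 2.999 in.
The 1-inch UH is the DRH scaled by (1 in)/d, so U_p = 22.0 × 1/2.999 = 7.34 cfs.

U_p ≈ 7.34 cfs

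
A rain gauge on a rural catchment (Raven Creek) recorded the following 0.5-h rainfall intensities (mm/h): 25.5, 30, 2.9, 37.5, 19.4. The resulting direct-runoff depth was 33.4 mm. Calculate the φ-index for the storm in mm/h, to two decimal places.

Only the 4 blocks with intensity above φ contribute runoff: 25.5, 30, 37.5, 19.4 mm/h.
Σ(I−φ)·Δt = d  ⇒  (25.5+30+37.5+19.4 − 4φ)·0.5 = 33.4
φ = (112.4 − 33.4/0.5) / 4 = 11.40 mm/h.

φ ≈ 11.40 mm/h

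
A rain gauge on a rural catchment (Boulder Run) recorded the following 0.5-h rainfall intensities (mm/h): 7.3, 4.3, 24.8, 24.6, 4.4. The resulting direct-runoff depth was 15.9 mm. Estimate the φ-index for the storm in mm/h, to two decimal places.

φ ≈ 8.80 mm/h

Only the 2 blocks with intensity above φ contribute runoff: 24.8, 24.6 mm/h.
Σ(I−φ)·Δt = d  ⇒  (24.8+24.6 − 2φ)·0.5 = 15.9
φ = (49.40 − 15.9/0.5) / 2 = 8.80 mm/h.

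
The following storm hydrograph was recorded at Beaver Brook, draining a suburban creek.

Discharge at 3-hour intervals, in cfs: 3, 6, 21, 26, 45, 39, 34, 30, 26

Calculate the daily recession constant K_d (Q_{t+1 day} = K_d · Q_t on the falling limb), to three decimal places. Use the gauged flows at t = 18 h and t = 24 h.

Between t = 18 h and t = 24 h the flow falls from 34 to 26 cfs over 2×3 h = 6 h.
Per-interval ratio K = (26/34)^(1/2) = 0.8745; K_d = K^(24/3) = 0.342.

K_d ≈ 0.342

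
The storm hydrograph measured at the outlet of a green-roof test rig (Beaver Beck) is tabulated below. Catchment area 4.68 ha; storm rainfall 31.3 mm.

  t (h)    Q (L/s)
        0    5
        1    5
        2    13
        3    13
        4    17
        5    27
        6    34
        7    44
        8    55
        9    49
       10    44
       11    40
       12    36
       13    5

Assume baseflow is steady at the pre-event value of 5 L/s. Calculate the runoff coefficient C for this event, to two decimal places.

ΣQ_DR = 317.0 L/s; V = ΣQ_DR·Δt = 1.141 × 10^6 L.
Runoff depth d = V / A = 24.38 mm.
C = d / P = 24.38 / 31.3 = 0.78.

C ≈ 0.78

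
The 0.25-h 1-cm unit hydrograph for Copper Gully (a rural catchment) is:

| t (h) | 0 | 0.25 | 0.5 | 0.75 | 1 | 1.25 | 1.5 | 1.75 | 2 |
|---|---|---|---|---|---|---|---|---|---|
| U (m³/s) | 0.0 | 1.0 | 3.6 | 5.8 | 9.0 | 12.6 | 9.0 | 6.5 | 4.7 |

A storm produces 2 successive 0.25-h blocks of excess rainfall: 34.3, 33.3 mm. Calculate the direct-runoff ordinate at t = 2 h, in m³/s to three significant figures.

Q ≈ 37.8 m³/s

By discrete convolution, Q_j = Σ (P_i / 10 mm) · U_{j−i}.
At t = 2 h (j=8): Q = (34.3/10)·4.7 + (33.3/10)·6.5 = 37.8 m³/s.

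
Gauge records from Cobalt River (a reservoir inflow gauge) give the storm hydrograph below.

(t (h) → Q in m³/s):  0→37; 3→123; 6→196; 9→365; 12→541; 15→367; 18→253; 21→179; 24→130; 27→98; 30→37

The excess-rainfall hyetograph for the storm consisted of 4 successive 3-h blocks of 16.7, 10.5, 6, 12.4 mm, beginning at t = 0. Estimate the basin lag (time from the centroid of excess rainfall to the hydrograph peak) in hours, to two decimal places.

t_L ≈ 6.57 h

Centroid of excess rainfall: t_c = Σ P_i·t̄_i / ΣP_i = 5.4276 h (block centres at 1.5, 4.5, 7.5, 10.5 h).
Hydrograph peak occurs at t = 12 h, so basin lag t_L = 12 − 5.4276 = 6.57 h.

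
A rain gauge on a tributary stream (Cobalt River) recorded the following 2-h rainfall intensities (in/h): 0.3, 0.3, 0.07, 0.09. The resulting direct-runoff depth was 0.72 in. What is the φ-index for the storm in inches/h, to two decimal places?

Only the 2 blocks with intensity above φ contribute runoff: 0.3, 0.3 in/h.
Σ(I−φ)·Δt = d  ⇒  (0.3+0.3 − 2φ)·2 = 0.72
φ = (0.6000 − 0.72/2) / 2 = 0.12 in/h.

φ ≈ 0.12 in/h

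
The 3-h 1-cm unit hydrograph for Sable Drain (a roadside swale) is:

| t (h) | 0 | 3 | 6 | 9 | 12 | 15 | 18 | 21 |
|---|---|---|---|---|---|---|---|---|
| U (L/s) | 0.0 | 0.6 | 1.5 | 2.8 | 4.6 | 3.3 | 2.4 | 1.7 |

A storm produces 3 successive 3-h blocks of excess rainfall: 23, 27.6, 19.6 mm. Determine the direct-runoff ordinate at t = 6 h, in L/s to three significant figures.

Q ≈ 5.11 L/s

By discrete convolution, Q_j = Σ (P_i / 10 mm) · U_{j−i}.
At t = 6 h (j=2): Q = (23/10)·1.5 + (27.6/10)·0.6 + (19.6/10)·0.0 = 5.11 L/s.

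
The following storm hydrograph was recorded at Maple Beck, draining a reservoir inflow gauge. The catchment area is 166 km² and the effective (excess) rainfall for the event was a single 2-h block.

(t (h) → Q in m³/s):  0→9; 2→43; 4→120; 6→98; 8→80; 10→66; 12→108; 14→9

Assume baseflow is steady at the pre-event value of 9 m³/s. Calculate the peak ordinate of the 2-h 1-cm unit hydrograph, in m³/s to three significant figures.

U_p ≈ 55.5 m³/s

Direct runoff: 0.0, 34.0, 111.0, 89.0, 71.0, 57.0, 99.0, 0.0 m³/s; ΣQ_DR = 461.0 m³/s, peak = 111.0 m³/s.
Runoff depth d = ΣQ_DR·Δt / A = 461.0 × 7200 / (166 km²) = 20.00 mm.
The 1-cm UH is the DRH scaled by (10 mm)/d, so U_p = 111.0 × 10/20.00 = 55.5 m³/s.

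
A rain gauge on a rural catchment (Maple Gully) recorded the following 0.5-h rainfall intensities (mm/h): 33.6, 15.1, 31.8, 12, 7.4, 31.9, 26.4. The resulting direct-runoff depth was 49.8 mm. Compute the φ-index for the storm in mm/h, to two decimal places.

φ ≈ 8.53 mm/h

Only the 6 blocks with intensity above φ contribute runoff: 33.6, 15.1, 31.8, 12, 31.9, 26.4 mm/h.
Σ(I−φ)·Δt = d  ⇒  (33.6+15.1+31.8+12+31.9+26.4 − 6φ)·0.5 = 49.8
φ = (150.8 − 49.8/0.5) / 6 = 8.53 mm/h.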